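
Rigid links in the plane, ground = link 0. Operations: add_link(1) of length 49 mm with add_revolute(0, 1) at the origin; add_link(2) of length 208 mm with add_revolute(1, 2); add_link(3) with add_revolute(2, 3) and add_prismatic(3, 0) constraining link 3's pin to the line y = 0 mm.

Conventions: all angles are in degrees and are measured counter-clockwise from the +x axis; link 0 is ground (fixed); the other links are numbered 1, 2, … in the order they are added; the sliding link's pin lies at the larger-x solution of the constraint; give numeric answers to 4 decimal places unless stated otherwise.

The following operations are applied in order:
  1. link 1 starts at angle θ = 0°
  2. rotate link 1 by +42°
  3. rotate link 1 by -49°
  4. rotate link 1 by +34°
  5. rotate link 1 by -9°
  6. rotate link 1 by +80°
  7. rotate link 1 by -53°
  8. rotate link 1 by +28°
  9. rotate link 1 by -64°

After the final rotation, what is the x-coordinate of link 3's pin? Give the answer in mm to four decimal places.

geometry: r = 49 mm, L = 208 mm, e = 0 mm; θ starts at 0°
rotate link 1 by +42°: θ ← 0° +42° = 42°
rotate link 1 by -49°: θ ← 42° -49° = -7°
rotate link 1 by +34°: θ ← -7° +34° = 27°
rotate link 1 by -9°: θ ← 27° -9° = 18°
rotate link 1 by +80°: θ ← 18° +80° = 98°
rotate link 1 by -53°: θ ← 98° -53° = 45°
rotate link 1 by +28°: θ ← 45° +28° = 73°
rotate link 1 by -64°: θ ← 73° -64° = 9°
crank pin P = (r cos θ, r sin θ) = (48.396729, 7.665289)
h = r sin θ − e = 7.665289 − 0 = 7.665289
x = r cos θ + √(L² − h²) = 48.396729 + 207.858710 = 256.255439

256.2554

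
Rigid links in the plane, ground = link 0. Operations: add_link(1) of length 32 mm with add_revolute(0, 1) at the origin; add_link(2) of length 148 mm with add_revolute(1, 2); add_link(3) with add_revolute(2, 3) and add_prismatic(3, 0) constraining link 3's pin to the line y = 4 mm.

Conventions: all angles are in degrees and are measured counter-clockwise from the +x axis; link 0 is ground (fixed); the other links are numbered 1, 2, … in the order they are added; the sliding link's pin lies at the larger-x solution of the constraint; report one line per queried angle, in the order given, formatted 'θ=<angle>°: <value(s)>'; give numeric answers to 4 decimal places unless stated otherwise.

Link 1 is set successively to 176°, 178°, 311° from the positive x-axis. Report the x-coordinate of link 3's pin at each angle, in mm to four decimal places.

geometry: r = 32 mm, L = 148 mm, e = 4 mm
θ=176°: crank pin P = (r cos θ, r sin θ) = (-31.922050, 2.232207)
θ=176°: h = r sin θ − e = 2.232207 − 4 = -1.767793
θ=176°: x = r cos θ + √(L² − h²) = -31.922050 + 147.989442 = 116.067392
θ=178°: crank pin P = (r cos θ, r sin θ) = (-31.980506, 1.116784)
θ=178°: h = r sin θ − e = 1.116784 − 4 = -2.883216
θ=178°: x = r cos θ + √(L² − h²) = -31.980506 + 147.971913 = 115.991407
θ=311°: crank pin P = (r cos θ, r sin θ) = (20.993889, -24.150707)
θ=311°: h = r sin θ − e = -24.150707 − 4 = -28.150707
θ=311°: x = r cos θ + √(L² − h²) = 20.993889 + 145.298100 = 166.291988

θ=176°: 116.0674
θ=178°: 115.9914
θ=311°: 166.2920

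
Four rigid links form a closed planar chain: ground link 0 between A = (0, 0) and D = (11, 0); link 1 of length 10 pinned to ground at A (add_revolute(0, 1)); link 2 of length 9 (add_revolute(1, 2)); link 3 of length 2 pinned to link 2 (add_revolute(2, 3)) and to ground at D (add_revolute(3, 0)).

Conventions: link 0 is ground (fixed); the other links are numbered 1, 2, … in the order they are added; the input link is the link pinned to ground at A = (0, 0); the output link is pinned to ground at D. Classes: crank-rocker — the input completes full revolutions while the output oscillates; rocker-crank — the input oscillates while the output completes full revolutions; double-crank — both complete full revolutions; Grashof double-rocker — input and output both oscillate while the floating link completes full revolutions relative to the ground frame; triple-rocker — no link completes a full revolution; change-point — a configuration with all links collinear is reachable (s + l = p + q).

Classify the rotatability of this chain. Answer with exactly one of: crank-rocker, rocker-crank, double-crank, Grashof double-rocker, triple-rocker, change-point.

lengths: ground=11, input=10, coupler=9, output=2
sorted: s=2 (shortest), l=11 (longest), p+q=19
s + l = 13 vs p + q = 19
s + l < p + q (Grashof) with shortest = output link → rocker-crank

rocker-crank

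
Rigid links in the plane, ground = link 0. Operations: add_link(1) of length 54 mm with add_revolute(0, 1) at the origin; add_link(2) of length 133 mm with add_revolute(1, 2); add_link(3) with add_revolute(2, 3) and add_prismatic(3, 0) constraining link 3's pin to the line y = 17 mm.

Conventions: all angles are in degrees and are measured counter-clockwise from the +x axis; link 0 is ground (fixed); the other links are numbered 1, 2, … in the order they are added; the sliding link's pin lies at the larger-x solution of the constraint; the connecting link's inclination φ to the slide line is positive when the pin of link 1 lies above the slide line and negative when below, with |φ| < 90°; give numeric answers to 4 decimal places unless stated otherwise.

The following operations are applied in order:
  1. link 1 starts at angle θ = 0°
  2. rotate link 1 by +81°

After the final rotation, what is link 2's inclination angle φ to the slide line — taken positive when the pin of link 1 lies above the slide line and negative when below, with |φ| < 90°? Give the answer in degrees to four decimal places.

geometry: r = 54 mm, L = 133 mm, e = 17 mm; θ starts at 0°
rotate link 1 by +81°: θ ← 0° +81° = 81°
h = r sin θ − e = 53.335170 − 17 = 36.335170
sin φ = h / L = 36.335170 / 133 = 0.27319677
φ = arcsin(0.27319677) = 15.854582°

15.8546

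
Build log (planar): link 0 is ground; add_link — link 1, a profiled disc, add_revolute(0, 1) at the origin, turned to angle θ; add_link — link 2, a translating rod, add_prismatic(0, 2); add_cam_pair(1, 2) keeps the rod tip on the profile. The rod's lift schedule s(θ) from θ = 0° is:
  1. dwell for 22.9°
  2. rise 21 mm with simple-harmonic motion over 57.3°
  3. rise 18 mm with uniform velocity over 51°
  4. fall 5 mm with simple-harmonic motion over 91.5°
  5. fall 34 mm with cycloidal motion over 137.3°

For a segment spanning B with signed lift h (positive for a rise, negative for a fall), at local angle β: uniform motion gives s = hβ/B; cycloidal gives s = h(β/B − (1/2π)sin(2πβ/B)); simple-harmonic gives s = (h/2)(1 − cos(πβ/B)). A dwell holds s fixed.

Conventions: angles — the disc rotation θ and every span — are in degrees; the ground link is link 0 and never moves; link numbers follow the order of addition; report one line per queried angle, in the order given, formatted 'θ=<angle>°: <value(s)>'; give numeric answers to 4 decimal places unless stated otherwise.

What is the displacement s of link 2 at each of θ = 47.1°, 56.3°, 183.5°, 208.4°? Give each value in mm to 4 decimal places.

seg 1 [0°–22.9°] dwell: s stays 0.0000
seg 2 [22.9°–80.2°] simple-harmonic, h=21: θ=47.1° here. β=24.2, B=57.3. 21/2·(1 − cos(π·0.4223)) = 7.9635 → s = 7.9635
seg 2 [22.9°–80.2°] simple-harmonic, h=21: θ=56.3° here. β=33.4, B=57.3. 21/2·(1 − cos(π·0.5829)) = 13.2037 → s = 13.2037
seg 2 [22.9°–80.2°] simple-harmonic, h=21: full span → s += 21 → s = 21.0000
seg 3 [80.2°–131.2°] uniform, h=18: full span → s += 18 → s = 39.0000
seg 4 [131.2°–222.7°] simple-harmonic, h=-5: θ=183.5° here. β=52.3, B=91.5. -5/2·(1 − cos(π·0.5716)) = -3.0575 → s = 35.9425
seg 4 [131.2°–222.7°] simple-harmonic, h=-5: θ=208.4° here. β=77.2, B=91.5. -5/2·(1 − cos(π·0.8437)) = -4.7047 → s = 34.2953

θ=47.1°: 7.9635
θ=56.3°: 13.2037
θ=183.5°: 35.9425
θ=208.4°: 34.2953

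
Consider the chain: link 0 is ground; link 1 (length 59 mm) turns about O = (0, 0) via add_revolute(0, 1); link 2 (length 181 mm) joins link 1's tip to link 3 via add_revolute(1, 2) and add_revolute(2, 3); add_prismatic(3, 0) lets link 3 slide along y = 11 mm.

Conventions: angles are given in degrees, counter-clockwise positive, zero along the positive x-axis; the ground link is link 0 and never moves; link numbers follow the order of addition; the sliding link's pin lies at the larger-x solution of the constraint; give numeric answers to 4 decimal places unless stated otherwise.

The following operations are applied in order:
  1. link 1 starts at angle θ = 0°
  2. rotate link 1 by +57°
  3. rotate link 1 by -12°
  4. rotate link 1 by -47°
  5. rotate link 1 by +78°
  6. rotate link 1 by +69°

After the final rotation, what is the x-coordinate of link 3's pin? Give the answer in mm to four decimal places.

geometry: r = 59 mm, L = 181 mm, e = 11 mm; θ starts at 0°
rotate link 1 by +57°: θ ← 0° +57° = 57°
rotate link 1 by -12°: θ ← 57° -12° = 45°
rotate link 1 by -47°: θ ← 45° -47° = -2°
rotate link 1 by +78°: θ ← -2° +78° = 76°
rotate link 1 by +69°: θ ← 76° +69° = 145°
crank pin P = (r cos θ, r sin θ) = (-48.329971, 33.841010)
h = r sin θ − e = 33.841010 − 11 = 22.841010
x = r cos θ + √(L² − h²) = -48.329971 + 179.553024 = 131.223053

131.2231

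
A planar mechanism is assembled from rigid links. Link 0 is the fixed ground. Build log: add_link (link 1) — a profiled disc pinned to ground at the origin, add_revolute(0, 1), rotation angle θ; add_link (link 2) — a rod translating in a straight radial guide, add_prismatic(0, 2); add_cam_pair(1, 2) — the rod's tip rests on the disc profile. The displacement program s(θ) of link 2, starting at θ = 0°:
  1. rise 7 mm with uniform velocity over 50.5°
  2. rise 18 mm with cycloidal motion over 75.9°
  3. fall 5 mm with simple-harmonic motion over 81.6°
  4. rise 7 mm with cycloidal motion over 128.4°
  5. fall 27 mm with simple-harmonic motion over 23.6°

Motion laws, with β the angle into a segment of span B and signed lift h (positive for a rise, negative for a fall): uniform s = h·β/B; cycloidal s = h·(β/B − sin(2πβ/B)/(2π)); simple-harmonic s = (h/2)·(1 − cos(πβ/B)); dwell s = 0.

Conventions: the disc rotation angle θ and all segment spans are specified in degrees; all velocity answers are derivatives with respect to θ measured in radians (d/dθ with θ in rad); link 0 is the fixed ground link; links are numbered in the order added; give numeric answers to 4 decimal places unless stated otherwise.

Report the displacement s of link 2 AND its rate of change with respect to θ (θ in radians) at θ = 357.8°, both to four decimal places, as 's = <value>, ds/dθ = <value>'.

seg 1 [0°–50.5°] uniform, h=7: full span → s += 7 → s = 7.0000
seg 2 [50.5°–126.4°] cycloidal, h=18: full span → s += 18 → s = 25.0000
seg 3 [126.4°–208°] simple-harmonic, h=-5: full span → s += -5 → s = 20.0000
seg 4 [208°–336.4°] cycloidal, h=7: full span → s += 7 → s = 27.0000
seg 5 [336.4°–360°] simple-harmonic, h=-27: θ=357.8° here. β=21.4, B=23.6. -27/2·(1 − cos(π·0.9068)) = -26.4252 → s = 0.5748
velocity in seg [336.4°–360°] (simple-harmonic), θ in radians: β = 21.4° = 0.3735 rad, B = 23.6° = 0.4119 rad; ds/dθ = (πh/(2B)) sin(πβ/B) = (π·(-27)/(2·0.4119)) sin(π·0.9068) = -29.725484 mm/rad

s = 0.5748, ds/dθ = -29.7255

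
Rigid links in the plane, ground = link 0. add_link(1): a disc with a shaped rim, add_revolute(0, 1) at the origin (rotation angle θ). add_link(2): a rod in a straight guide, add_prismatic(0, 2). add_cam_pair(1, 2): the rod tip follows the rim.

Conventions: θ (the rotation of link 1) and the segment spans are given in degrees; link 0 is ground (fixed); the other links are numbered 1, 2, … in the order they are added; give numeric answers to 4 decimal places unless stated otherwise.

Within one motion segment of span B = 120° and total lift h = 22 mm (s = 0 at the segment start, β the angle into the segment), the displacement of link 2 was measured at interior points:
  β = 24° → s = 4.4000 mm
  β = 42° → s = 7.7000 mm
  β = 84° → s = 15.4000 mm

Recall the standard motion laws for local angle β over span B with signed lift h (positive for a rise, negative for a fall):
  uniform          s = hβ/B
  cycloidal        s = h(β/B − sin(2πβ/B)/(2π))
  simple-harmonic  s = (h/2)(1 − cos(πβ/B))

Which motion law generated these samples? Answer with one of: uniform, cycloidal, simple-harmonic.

candidates at β/B = r: uniform s = h·r (linear in β); cycloidal s = h·(r − sin(2πr)/(2π)); simple-harmonic s = (h/2)(1 − cos(πr))
β=24°: printed 4.4000 | uniform 4.4000, cycloidal 1.0700, simple-harmonic 2.1008
β=42°: printed 7.7000 | uniform 7.7000, cycloidal 4.8673, simple-harmonic 6.0061
β=84°: printed 15.4000 | uniform 15.4000, cycloidal 18.7300, simple-harmonic 17.4656
only one law matches every sample → uniform

uniform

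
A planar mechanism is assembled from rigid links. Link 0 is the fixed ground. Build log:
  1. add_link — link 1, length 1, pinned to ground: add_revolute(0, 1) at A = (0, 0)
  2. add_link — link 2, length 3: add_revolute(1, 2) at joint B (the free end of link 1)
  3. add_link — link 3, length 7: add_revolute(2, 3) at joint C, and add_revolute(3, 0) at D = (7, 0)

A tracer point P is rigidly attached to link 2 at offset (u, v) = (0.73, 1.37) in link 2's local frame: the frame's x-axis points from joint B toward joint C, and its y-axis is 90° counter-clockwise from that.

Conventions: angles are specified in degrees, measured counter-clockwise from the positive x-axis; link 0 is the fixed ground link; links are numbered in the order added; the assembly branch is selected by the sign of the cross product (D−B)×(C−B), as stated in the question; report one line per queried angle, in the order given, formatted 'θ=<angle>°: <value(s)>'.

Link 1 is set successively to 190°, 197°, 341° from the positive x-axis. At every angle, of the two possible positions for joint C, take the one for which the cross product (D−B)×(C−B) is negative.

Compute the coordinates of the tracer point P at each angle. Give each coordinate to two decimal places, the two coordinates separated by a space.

A=(0,0), D=(7.00,0)
θ=190°: B = A + 1.00·(cos190°, sin190°) = (-0.9848, -0.1736)
θ=190°: |BD| = 7.9867
θ=190°: circle(B,3.00) ∩ circle(D,7.00): a=1.4892, h=2.6043
θ=190°:   candidates: C₊=(0.4474,2.4624) cross=20.800; C₋=(0.5606,-2.7449) cross=-20.800
θ=190°:   branch - wants cross < 0 → take C=(0.5606,-2.7449) (cross=-20.800)
θ=190°: ex = (C−B)/|BC| = (0.5152,-0.8571); ey = (0.8571,0.5152)
θ=190°: P = B + 0.73·ex + 1.37·ey = (0.5655,-0.0936)
θ=197°: B = A + 1.00·(cos197°, sin197°) = (-0.9563, -0.2924)
θ=197°: |BD| = 7.9617
θ=197°: circle(B,3.00) ∩ circle(D,7.00): a=1.4688, h=2.6158
θ=197°:   candidates: C₊=(0.4154,2.3756) cross=20.826; C₋=(0.6076,-2.8525) cross=-20.826
θ=197°:   branch - wants cross < 0 → take C=(0.6076,-2.8525) (cross=-20.826)
θ=197°: ex = (C−B)/|BC| = (0.5213,-0.8534); ey = (0.8534,0.5213)
θ=197°: P = B + 0.73·ex + 1.37·ey = (0.5934,-0.2012)
θ=341°: B = A + 1.00·(cos341°, sin341°) = (0.9455, -0.3256)
θ=341°: |BD| = 6.0632
θ=341°: circle(B,3.00) ∩ circle(D,7.00): a=-0.2670, h=2.9881
θ=341°:   candidates: C₊=(0.5185,2.6439) cross=18.118; C₋=(0.8394,-3.3237) cross=-18.118
θ=341°:   branch - wants cross < 0 → take C=(0.8394,-3.3237) (cross=-18.118)
θ=341°: ex = (C−B)/|BC| = (-0.0354,-0.9994); ey = (0.9994,-0.0354)
θ=341°: P = B + 0.73·ex + 1.37·ey = (2.2888,-1.1036)

θ=190°: 0.57 -0.09
θ=197°: 0.59 -0.20
θ=341°: 2.29 -1.10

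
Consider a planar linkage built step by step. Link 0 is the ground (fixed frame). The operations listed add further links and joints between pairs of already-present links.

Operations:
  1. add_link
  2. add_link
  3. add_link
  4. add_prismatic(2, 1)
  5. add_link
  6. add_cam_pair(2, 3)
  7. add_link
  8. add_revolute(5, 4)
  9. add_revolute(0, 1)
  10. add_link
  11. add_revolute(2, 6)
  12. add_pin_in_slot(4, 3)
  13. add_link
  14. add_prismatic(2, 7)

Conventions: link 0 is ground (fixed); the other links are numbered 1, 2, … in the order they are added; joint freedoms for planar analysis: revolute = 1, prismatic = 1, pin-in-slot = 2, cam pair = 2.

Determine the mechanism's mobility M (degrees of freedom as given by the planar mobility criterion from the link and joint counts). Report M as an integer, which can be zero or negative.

ground; <1,0,0>
#1 <2,0,0>
#2 <3,0,0>
#3 <4,0,0>
P:2↔1 J1 <4,1,0>
#4 <5,1,0>
C:2↔3 J2 <5,1,1>
#5 <6,1,1>
R:5↔4 J1 <6,2,1>
R:0↔1 J1 <6,3,1>
#6 <7,3,1>
R:2↔6 J1 <7,4,1>
PS:4↔3 J2 <7,4,2>
#7 <8,4,2>
P:2↔7 J1 <8,5,2>
3×7 − 2×5 − 1×2 = 9

M = 9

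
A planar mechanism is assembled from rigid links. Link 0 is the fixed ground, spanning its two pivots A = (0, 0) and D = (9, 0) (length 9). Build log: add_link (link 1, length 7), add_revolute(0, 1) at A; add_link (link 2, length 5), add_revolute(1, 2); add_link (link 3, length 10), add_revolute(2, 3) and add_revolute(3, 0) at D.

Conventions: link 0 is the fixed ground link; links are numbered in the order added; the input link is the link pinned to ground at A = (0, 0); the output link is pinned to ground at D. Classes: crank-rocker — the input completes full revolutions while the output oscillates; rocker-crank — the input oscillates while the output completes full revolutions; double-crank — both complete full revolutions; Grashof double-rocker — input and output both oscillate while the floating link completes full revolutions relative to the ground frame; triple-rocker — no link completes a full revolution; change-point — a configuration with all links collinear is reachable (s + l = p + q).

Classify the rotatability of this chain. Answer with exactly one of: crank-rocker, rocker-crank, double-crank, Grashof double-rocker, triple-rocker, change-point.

lengths: ground=9, input=7, coupler=5, output=10
sorted: s=5 (shortest), l=10 (longest), p+q=16
s + l = 15 vs p + q = 16
s + l < p + q (Grashof) with shortest = coupler link → Grashof double-rocker

Grashof double-rocker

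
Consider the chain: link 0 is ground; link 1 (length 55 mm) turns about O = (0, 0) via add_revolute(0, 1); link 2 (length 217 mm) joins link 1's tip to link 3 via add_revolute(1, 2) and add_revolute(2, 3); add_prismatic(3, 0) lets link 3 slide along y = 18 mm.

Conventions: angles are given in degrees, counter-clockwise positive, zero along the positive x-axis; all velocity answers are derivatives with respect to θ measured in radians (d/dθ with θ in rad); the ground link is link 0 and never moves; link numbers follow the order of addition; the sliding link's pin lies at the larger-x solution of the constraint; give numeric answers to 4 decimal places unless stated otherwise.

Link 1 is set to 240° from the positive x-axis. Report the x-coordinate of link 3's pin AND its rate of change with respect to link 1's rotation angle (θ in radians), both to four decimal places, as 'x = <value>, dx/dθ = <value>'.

geometry: r = 55 mm, L = 217 mm, e = 18 mm
crank pin P = (r cos θ, r sin θ) = (-27.500000, -47.631397)
h = r sin θ − e = -47.631397 − 18 = -65.631397
x = r cos θ + √(L² − h²) = -27.500000 + 206.836940 = 179.336940
dx/dθ = −r sin θ − h·r cos θ/√(L² − h²) (θ in radians; h = -65.631397) = 38.905376

x = 179.3369, dx/dθ = 38.9054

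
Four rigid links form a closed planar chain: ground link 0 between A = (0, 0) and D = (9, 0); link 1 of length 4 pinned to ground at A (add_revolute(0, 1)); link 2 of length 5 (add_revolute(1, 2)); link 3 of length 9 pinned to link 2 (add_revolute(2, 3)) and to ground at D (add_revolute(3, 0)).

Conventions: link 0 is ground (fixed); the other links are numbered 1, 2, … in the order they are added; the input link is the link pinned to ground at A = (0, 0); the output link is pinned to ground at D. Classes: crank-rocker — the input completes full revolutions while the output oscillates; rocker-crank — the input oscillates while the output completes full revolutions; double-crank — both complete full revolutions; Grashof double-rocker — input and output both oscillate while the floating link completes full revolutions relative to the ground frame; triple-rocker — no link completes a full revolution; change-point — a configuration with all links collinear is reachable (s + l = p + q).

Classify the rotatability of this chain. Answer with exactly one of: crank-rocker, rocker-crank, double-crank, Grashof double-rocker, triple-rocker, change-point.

lengths: ground=9, input=4, coupler=5, output=9
sorted: s=4 (shortest), l=9 (longest), p+q=14
s + l = 13 vs p + q = 14
s + l < p + q (Grashof) with shortest = input link → crank-rocker

crank-rocker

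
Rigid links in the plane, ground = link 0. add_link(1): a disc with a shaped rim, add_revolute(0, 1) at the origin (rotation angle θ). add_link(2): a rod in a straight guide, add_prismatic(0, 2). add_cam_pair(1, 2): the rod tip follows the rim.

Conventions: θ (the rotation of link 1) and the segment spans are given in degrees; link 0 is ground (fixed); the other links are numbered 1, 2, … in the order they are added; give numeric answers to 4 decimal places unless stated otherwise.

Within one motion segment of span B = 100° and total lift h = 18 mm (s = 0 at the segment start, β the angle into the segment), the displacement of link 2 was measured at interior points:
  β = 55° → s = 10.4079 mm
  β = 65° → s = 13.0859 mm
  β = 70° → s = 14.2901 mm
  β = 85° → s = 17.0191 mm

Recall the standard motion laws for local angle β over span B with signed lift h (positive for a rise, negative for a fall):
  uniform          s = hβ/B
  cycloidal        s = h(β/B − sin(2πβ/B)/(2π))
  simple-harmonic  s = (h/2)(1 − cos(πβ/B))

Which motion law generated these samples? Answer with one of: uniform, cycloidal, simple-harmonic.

candidates at β/B = r: uniform s = h·r (linear in β); cycloidal s = h·(r − sin(2πr)/(2π)); simple-harmonic s = (h/2)(1 − cos(πr))
β=55°: printed 10.4079 | uniform 9.9000, cycloidal 10.7853, simple-harmonic 10.4079
β=65°: printed 13.0859 | uniform 11.7000, cycloidal 14.0177, simple-harmonic 13.0859
β=70°: printed 14.2901 | uniform 12.6000, cycloidal 15.3246, simple-harmonic 14.2901
β=85°: printed 17.0191 | uniform 15.3000, cycloidal 17.6177, simple-harmonic 17.0191
only one law matches every sample → simple-harmonic

simple-harmonic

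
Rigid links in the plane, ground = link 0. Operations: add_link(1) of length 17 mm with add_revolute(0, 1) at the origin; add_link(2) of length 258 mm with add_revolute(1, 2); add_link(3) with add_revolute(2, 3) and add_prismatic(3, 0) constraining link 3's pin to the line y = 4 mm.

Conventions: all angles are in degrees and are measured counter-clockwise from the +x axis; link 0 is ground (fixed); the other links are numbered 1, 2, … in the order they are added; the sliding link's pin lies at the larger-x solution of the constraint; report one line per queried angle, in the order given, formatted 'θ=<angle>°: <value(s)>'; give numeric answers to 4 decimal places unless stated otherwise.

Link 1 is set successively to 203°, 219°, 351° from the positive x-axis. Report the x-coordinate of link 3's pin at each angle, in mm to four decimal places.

geometry: r = 17 mm, L = 258 mm, e = 4 mm
θ=203°: crank pin P = (r cos θ, r sin θ) = (-15.648583, -6.642429)
θ=203°: h = r sin θ − e = -6.642429 − 4 = -10.642429
θ=203°: x = r cos θ + √(L² − h²) = -15.648583 + 257.780408 = 242.131825
θ=219°: crank pin P = (r cos θ, r sin θ) = (-13.211481, -10.698447)
θ=219°: h = r sin θ − e = -10.698447 − 4 = -14.698447
θ=219°: x = r cos θ + √(L² − h²) = -13.211481 + 257.580969 = 244.369488
θ=351°: crank pin P = (r cos θ, r sin θ) = (16.790702, -2.659386)
θ=351°: h = r sin θ − e = -2.659386 − 4 = -6.659386
θ=351°: x = r cos θ + √(L² − h²) = 16.790702 + 257.914041 = 274.704743

θ=203°: 242.1318
θ=219°: 244.3695
θ=351°: 274.7047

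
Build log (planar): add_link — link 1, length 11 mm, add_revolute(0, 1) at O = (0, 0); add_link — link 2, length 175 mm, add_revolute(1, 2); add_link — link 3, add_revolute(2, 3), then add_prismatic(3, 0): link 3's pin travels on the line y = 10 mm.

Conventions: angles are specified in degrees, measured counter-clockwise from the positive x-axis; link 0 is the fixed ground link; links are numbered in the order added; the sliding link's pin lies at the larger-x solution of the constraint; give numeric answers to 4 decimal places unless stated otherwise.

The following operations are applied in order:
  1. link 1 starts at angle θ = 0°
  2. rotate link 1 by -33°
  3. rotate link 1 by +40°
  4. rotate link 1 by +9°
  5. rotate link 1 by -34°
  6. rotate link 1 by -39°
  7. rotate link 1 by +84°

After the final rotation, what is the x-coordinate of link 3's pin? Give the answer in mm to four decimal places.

geometry: r = 11 mm, L = 175 mm, e = 10 mm; θ starts at 0°
rotate link 1 by -33°: θ ← 0° -33° = -33°
rotate link 1 by +40°: θ ← -33° +40° = 7°
rotate link 1 by +9°: θ ← 7° +9° = 16°
rotate link 1 by -34°: θ ← 16° -34° = -18°
rotate link 1 by -39°: θ ← -18° -39° = -57°
rotate link 1 by +84°: θ ← -57° +84° = 27°
crank pin P = (r cos θ, r sin θ) = (9.801072, 4.993895)
h = r sin θ − e = 4.993895 − 10 = -5.006105
x = r cos θ + √(L² − h²) = 9.801072 + 174.928382 = 184.729454

184.7295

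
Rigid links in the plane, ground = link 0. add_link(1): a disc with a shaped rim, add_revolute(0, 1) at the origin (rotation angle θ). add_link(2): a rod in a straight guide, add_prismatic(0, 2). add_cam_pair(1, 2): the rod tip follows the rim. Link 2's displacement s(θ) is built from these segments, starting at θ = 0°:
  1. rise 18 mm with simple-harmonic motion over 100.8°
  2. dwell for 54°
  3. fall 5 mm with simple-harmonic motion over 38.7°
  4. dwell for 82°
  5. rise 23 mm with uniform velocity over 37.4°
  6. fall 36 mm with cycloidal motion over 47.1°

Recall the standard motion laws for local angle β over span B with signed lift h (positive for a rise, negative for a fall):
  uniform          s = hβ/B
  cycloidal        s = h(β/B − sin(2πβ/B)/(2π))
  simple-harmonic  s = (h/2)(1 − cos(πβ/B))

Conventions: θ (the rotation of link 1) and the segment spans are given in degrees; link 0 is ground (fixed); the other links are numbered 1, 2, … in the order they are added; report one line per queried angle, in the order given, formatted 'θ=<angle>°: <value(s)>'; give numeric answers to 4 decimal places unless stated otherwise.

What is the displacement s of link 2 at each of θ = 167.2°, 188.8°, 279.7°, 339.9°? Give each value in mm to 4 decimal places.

segment 1 (0° to 100.8°, simple-harmonic, h = 18) is passed completely: s = 0.0000 + (18) = 18.0000
segment 2 (100.8° to 154.8°, dwell): s unchanged at 18.0000
θ = 167.2° falls in segment 3 (154.8° to 193.5°, simple-harmonic, h = -5): β = 167.2 − 154.8 = 12.4°, B = 38.7°; Δs = -5/2·(1 − cos(π·0.3204)) = -1.1632; s = 18.0000 − 1.1632 = 16.8368
θ = 188.8° falls in segment 3 (154.8° to 193.5°, simple-harmonic, h = -5): β = 188.8 − 154.8 = 34°, B = 38.7°; Δs = -5/2·(1 − cos(π·0.8786)) = -4.8202; s = 18.0000 − 4.8202 = 13.1798
segment 3 (154.8° to 193.5°, simple-harmonic, h = -5) is passed completely: s = 18.0000 + (-5) = 13.0000
segment 4 (193.5° to 275.5°, dwell): s unchanged at 13.0000
θ = 279.7° falls in segment 5 (275.5° to 312.9°, uniform, h = 23): β = 279.7 − 275.5 = 4.2°, B = 37.4°; Δs = 23·4.2/37.4 = 2.5829; s = 13.0000 + 2.5829 = 15.5829
segment 5 (275.5° to 312.9°, uniform, h = 23) is passed completely: s = 13.0000 + (23) = 36.0000
θ = 339.9° falls in segment 6 (312.9° to 360°, cycloidal, h = -36): β = 339.9 − 312.9 = 27°, B = 47.1°; Δs = -36·(0.5732 − sin(2π·0.5732)/(2π)) = -23.1818; s = 36.0000 − 23.1818 = 12.8182

θ=167.2°: 16.8368
θ=188.8°: 13.1798
θ=279.7°: 15.5829
θ=339.9°: 12.8182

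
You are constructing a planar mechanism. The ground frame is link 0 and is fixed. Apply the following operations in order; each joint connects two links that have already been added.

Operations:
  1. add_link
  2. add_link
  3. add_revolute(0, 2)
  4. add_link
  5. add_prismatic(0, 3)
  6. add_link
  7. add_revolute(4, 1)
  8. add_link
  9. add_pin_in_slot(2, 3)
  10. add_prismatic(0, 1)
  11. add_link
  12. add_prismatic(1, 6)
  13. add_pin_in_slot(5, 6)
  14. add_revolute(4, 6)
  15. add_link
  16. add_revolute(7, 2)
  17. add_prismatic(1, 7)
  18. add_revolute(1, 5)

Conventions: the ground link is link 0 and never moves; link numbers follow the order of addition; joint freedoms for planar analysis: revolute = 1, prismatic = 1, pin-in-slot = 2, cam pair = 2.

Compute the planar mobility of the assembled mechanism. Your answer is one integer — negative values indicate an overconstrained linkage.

ground; <1,0,0>
#1 <2,0,0>
#2 <3,0,0>
R:0↔2 J1 <3,1,0>
#3 <4,1,0>
P:0↔3 J1 <4,2,0>
#4 <5,2,0>
R:4↔1 J1 <5,3,0>
#5 <6,3,0>
PS:2↔3 J2 <6,3,1>
P:0↔1 J1 <6,4,1>
#6 <7,4,1>
P:1↔6 J1 <7,5,1>
PS:5↔6 J2 <7,5,2>
R:4↔6 J1 <7,6,2>
#7 <8,6,2>
R:7↔2 J1 <8,7,2>
P:1↔7 J1 <8,8,2>
R:1↔5 J1 <8,9,2>
3×7 − 2×9 − 1×2 = 1

M = 1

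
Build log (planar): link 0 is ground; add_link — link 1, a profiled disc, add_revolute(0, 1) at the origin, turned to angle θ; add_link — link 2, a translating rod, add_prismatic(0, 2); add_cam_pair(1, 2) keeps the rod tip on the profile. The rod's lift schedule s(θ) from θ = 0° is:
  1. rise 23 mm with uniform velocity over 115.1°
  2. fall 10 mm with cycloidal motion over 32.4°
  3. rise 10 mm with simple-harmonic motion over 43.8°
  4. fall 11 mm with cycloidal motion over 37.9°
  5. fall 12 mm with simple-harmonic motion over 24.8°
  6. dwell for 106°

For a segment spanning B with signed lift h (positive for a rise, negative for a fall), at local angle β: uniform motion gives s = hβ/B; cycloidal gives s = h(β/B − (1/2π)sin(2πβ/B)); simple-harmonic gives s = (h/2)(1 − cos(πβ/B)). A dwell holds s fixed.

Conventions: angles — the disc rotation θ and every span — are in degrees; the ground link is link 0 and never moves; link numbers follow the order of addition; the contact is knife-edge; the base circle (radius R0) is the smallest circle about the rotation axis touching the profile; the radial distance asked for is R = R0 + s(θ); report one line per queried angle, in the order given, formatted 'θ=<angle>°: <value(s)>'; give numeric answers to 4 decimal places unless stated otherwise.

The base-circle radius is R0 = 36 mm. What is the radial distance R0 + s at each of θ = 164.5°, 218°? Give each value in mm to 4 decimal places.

seg 1 [0°–115.1°] uniform, h=23: full span → s += 23 → s = 23.0000
seg 2 [115.1°–147.5°] cycloidal, h=-10: full span → s += -10 → s = 13.0000
seg 3 [147.5°–191.3°] simple-harmonic, h=10: θ=164.5° here. β=17, B=43.8. 10/2·(1 − cos(π·0.3881)) = 3.2787 → s = 16.2787
seg 3 [147.5°–191.3°] simple-harmonic, h=10: full span → s += 10 → s = 23.0000
seg 4 [191.3°–229.2°] cycloidal, h=-11: θ=218° here. β=26.7, B=37.9. -11·(0.7045 − sin(2π·0.7045)/(2π)) = -9.4289 → s = 13.5711
θ=164.5°: R = R0 + s = 36 + 16.2787 = 52.2787
θ=218°: R = R0 + s = 36 + 13.5711 = 49.5711

θ=164.5°: 52.2787
θ=218°: 49.5711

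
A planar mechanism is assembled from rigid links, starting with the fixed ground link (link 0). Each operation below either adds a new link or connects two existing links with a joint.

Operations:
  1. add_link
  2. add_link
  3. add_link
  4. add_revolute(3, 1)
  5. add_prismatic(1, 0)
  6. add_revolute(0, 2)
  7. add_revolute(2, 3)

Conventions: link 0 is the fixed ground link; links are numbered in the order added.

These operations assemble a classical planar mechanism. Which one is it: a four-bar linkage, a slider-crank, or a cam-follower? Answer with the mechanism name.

links: 4 (incl. ground); joints: 3 revolute, 1 prismatic, 0 higher (cam) pair, forming one closed loop
4 links, 3 revolutes + 1 prismatic in one loop → slider-crank

slider-crank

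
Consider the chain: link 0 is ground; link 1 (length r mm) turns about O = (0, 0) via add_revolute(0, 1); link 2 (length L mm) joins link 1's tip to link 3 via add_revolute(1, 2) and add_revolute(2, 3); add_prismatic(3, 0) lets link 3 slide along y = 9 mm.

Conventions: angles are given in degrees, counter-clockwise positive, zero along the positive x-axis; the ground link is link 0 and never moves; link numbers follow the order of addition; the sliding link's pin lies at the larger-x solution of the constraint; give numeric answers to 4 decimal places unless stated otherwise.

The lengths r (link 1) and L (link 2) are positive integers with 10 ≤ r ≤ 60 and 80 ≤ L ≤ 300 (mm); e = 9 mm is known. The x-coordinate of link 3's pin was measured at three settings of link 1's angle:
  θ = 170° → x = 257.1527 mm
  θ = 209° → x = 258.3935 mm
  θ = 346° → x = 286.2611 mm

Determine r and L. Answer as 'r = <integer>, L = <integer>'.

constraint per measurement: (x − r cos θ)² + (r sin θ − e)² = L²
subtracting the θ₁ and θ₂ equations cancels the r² and L² terms:
r = (x₁² − x₂²) / (2[(x₁cos θ₁ + e sin θ₁) − (x₂cos θ₂ + e sin θ₂)]) = 14.9994 → r = 15
L² = (x₁ − r cos θ₁)² + (r sin θ₁ − e)² = 73984.0053 → L = 272.0000 → L = 272
check at θ₃=346°: x = 286.2611 (printed 286.2611) ✓

r = 15, L = 272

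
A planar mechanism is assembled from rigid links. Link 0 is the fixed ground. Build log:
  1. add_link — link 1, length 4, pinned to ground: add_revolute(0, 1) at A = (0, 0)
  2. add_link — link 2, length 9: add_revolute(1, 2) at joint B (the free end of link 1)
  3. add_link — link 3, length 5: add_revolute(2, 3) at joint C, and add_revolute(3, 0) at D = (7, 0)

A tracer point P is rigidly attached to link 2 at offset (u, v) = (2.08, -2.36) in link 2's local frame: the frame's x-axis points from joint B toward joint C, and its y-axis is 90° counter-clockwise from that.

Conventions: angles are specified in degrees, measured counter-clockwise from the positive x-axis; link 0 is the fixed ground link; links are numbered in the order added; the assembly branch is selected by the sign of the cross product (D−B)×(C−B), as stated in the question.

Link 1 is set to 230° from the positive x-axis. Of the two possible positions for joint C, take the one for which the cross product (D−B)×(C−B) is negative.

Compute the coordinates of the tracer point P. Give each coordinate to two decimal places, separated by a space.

A=(0,0), D=(7.00,0)
B = A + 4.00·(cos230°, sin230°) = (-2.5712, -3.0642)
|BD| = 10.0497
circle(B,9.00) ∩ circle(D,5.00): a=7.8110, h=4.4708
  candidates: C₊=(3.5047,3.5754) cross=44.930; C₋=(6.2311,-4.9405) cross=-44.930
  branch - wants cross < 0 → take C=(6.2311,-4.9405) (cross=-44.930)
ex = (C−B)/|BC| = (0.9780,-0.2085); ey = (0.2085,0.9780)
P = B + 2.08·ex + -2.36·ey = (-1.0289,-5.8060)

-1.03 -5.81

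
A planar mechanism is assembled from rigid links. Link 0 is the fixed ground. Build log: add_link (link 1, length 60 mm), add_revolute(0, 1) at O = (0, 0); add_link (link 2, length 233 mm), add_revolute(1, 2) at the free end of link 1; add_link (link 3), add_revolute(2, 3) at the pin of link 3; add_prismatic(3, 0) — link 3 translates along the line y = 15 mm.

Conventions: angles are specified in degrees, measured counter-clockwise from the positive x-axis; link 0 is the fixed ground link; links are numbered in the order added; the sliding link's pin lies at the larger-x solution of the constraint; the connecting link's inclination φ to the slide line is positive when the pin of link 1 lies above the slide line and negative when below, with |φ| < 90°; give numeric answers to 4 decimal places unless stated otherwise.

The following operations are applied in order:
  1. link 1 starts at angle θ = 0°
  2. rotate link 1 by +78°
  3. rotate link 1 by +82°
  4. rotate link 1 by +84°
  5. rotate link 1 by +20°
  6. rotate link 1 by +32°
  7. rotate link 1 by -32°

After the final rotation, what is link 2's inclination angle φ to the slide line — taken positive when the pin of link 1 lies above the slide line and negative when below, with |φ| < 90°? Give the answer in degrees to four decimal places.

geometry: r = 60 mm, L = 233 mm, e = 15 mm; θ starts at 0°
rotate link 1 by +78°: θ ← 0° +78° = 78°
rotate link 1 by +82°: θ ← 78° +82° = 160°
rotate link 1 by +84°: θ ← 160° +84° = 244°
rotate link 1 by +20°: θ ← 244° +20° = 264°
rotate link 1 by +32°: θ ← 264° +32° = 296°
rotate link 1 by -32°: θ ← 296° -32° = 264°
h = r sin θ − e = -59.671314 − 15 = -74.671314
sin φ = h / L = -74.671314 / 233 = -0.32047774
φ = arcsin(-0.32047774) = -18.691819°

-18.6918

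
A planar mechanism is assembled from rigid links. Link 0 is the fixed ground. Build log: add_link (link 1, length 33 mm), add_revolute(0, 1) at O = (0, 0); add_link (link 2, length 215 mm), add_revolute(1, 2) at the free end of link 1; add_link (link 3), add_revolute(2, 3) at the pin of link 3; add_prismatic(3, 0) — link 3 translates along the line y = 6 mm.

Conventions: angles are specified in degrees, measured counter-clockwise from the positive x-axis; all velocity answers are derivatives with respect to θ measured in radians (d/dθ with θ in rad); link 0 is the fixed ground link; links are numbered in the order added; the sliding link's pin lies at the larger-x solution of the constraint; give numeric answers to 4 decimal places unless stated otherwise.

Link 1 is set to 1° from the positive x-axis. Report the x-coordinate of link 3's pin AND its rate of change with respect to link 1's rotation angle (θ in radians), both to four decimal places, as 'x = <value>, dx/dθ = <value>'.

geometry: r = 33 mm, L = 215 mm, e = 6 mm
crank pin P = (r cos θ, r sin θ) = (32.994974, 0.575929)
h = r sin θ − e = 0.575929 − 6 = -5.424071
x = r cos θ + √(L² − h²) = 32.994974 + 214.931569 = 247.926543
dx/dθ = −r sin θ − h·r cos θ/√(L² − h²) (θ in radians; h = -5.424071) = 0.256741

x = 247.9265, dx/dθ = 0.2567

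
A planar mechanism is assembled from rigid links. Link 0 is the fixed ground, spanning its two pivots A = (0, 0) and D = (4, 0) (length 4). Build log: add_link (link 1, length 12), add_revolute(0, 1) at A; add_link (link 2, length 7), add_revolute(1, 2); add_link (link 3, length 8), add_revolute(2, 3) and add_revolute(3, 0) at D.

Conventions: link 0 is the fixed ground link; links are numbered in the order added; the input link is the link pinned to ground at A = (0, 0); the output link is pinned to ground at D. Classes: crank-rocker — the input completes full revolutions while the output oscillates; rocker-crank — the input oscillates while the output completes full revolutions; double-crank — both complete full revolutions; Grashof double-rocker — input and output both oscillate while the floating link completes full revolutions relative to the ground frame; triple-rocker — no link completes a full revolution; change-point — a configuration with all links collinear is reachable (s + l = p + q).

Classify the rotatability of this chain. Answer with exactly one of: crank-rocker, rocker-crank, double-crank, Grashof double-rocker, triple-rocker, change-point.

lengths: ground=4, input=12, coupler=7, output=8
sorted: s=4 (shortest), l=12 (longest), p+q=15
s + l = 16 vs p + q = 15
s + l > p + q → non-Grashof → no link fully rotates → triple-rocker

triple-rocker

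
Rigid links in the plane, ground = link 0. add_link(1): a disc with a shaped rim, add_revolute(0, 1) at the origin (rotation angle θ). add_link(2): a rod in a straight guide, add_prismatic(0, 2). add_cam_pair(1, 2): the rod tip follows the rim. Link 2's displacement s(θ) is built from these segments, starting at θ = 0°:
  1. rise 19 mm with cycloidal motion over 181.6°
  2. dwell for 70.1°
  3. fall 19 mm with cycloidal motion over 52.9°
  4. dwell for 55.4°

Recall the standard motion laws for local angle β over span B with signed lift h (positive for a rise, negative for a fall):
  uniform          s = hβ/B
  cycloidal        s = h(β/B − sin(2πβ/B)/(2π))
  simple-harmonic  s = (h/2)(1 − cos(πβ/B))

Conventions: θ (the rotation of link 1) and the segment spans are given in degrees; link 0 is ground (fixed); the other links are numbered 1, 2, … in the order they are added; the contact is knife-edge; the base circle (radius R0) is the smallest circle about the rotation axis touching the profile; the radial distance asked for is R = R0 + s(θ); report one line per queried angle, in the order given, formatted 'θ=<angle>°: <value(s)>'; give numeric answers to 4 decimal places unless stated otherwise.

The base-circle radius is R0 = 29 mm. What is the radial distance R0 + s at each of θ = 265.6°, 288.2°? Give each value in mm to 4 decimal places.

segment 1 (0° to 181.6°, cycloidal, h = 19) is passed completely: s = 0.0000 + (19) = 19.0000
segment 2 (181.6° to 251.7°, dwell): s unchanged at 19.0000
θ = 265.6° falls in segment 3 (251.7° to 304.6°, cycloidal, h = -19): β = 265.6 − 251.7 = 13.9°, B = 52.9°; Δs = -19·(0.2628 − sin(2π·0.2628)/(2π)) = -1.9782; s = 19.0000 − 1.9782 = 17.0218
θ = 288.2° falls in segment 3 (251.7° to 304.6°, cycloidal, h = -19): β = 288.2 − 251.7 = 36.5°, B = 52.9°; Δs = -19·(0.6900 − sin(2π·0.6900)/(2π)) = -15.9211; s = 19.0000 − 15.9211 = 3.0789
θ=265.6°: R = R0 + s = 29 + 17.0218 = 46.0218
θ=288.2°: R = R0 + s = 29 + 3.0789 = 32.0789

θ=265.6°: 46.0218
θ=288.2°: 32.0789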